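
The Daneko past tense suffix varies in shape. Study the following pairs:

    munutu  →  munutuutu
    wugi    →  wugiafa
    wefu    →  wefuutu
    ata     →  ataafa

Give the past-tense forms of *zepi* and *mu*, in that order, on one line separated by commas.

zepiafa, muutu

The alternation tracks the last vowel of the stem — -utu when the last vowel of the stem is a rounded vowel (*munutu*, *wefu*); -afa when the last vowel of the stem is an unrounded vowel (*wugi*, *ata*).
*zepi*: last vowel = /i/, an unrounded vowel → -afa → *zepiafa*.
The last vowel of *mu* is /u/, which is a rounded vowel, so the suffix is -utu, giving *muutu*.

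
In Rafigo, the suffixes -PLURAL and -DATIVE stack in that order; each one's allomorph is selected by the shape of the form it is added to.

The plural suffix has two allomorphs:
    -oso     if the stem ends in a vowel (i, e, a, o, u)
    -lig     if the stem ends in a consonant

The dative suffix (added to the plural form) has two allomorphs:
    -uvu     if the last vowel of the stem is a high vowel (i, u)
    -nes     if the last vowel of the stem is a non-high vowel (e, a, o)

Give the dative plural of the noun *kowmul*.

kowmulliguvu

The final sound of *kowmul* is /l/, which is a consonant, so the plural suffix is -lig, giving *kowmullig*.
Since the last vowel of the plural form *kowmullig* is /i/ (a high vowel), it takes -uvu, giving *kowmulliguvu*.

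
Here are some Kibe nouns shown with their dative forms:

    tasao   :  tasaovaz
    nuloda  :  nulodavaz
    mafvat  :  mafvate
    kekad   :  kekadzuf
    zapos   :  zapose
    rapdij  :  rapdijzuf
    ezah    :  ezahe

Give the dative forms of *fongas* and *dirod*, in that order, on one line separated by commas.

Looking at the final sound of each stem: -e when the stem ends in a voiceless consonant (*mafvat*, *zapos*, *ezah*); -zuf when the stem ends in a voiced consonant (*kekad*, *rapdij*); -vaz when the stem ends in a vowel (*tasao*, *nuloda*).
The final sound of *fongas* is /s/, which is a voiceless consonant, so the suffix is -e, giving *fongase*.
*dirod*: final sound = /d/, a voiced consonant → -zuf → *dirodzuf*.

fongase, dirodzuf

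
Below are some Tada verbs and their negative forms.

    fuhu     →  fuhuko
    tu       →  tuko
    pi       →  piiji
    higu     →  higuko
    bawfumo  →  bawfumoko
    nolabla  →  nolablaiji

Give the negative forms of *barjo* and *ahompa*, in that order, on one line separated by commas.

Looking at the last vowel of each stem: -ko when the last vowel of the stem is a rounded vowel (*fuhu*, *tu*, *higu*, *bawfumo*); -iji when the last vowel of the stem is an unrounded vowel (*pi*, *nolabla*).
*barjo*: last vowel = /o/, a rounded vowel → -ko → *barjoko*.
*ahompa*: last vowel = /a/, an unrounded vowel → -iji → *ahompaiji*.

barjoko, ahompaiji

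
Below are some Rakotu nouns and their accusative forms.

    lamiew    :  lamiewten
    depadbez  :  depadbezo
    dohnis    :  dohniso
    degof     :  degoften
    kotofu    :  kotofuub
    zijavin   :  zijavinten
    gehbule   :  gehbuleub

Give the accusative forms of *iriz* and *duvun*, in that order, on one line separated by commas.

Looking at the final sound of each stem: -o when the stem ends in a sibilant (*depadbez*, *dohnis*); -ten when the stem ends in a non-sibilant consonant (*lamiew*, *degof*, *zijavin*); -ub when the stem ends in a vowel (*kotofu*, *gehbule*).
Since the final sound of *iriz* is /z/ (a sibilant), it takes -o, giving *irizo*.
Since the final sound of *duvun* is /n/ (a non-sibilant consonant), it takes -ten, giving *duvunten*.

irizo, duvunten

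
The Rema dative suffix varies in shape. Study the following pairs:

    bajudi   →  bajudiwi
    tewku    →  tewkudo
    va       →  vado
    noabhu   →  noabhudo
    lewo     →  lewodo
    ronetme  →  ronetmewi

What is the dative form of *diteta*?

The alternation tracks the last vowel of the stem — -wi when the last vowel of the stem is a front vowel (*bajudi*, *ronetme*); -do when the last vowel of the stem is a back vowel (*tewku*, *va*, *noabhu*, *lewo*).
*diteta*: last vowel = /a/, a back vowel → -do → *ditetado*.

ditetado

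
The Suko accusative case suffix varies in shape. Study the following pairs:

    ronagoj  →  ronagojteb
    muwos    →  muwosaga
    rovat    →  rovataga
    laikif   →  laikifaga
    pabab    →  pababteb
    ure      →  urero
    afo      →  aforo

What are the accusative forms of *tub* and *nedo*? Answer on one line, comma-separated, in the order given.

tubteb, nedoro

The alternation tracks the final sound of the stem — -aga when the stem ends in a voiceless consonant (*muwos*, *rovat*, *laikif*); -teb when the stem ends in a voiced consonant (*ronagoj*, *pabab*); -ro when the stem ends in a vowel (*ure*, *afo*).
*tub*: final sound = /b/, a voiced consonant → -teb → *tubteb*.
*nedo* — final sound /o/ (a vowel) → -ro → *nedoro*.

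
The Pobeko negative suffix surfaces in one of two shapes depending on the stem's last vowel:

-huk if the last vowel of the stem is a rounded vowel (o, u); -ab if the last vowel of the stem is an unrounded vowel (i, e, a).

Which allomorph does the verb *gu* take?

The last vowel of *gu* is /u/, which is a rounded vowel, so the suffix is -huk.

-huk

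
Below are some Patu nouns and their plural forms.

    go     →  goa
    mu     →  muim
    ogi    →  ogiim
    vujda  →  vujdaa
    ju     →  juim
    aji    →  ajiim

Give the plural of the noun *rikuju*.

rikujuim

The pattern is height harmony: -im when the last vowel of the stem is a high vowel (*mu*, *ogi*, *ju*, *aji*); -a when the last vowel of the stem is a non-high vowel (*go*, *vujda*).
*rikuju*: last vowel = /u/, a high vowel → -im → *rikujuim*.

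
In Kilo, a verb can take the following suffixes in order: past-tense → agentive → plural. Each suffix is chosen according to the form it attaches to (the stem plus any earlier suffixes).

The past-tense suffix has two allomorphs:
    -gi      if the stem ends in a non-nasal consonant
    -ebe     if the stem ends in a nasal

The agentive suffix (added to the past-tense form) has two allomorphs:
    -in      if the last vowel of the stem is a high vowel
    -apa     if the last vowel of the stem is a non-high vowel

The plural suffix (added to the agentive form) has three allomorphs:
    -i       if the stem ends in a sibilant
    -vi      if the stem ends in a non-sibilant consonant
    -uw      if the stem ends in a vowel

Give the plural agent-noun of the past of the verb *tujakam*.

*tujakam* — final consonant /m/ (a nasal) → -ebe → *tujakamebe*.
The last vowel of the past-tense form *tujakamebe* is /e/, which is a non-high vowel, so the agentive suffix is -apa, giving *tujakamebeapa*.
The final sound of the agentive form *tujakamebeapa* is /a/, which is a vowel, so the plural suffix is -uw, giving *tujakamebeapauw*.

tujakamebeapauw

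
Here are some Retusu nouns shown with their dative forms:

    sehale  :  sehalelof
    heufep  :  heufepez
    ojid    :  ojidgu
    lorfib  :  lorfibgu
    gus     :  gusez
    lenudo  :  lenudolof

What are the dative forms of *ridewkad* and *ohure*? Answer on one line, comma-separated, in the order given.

The suffix is conditioned by the final sound: -ez when the stem ends in a voiceless consonant (*heufep*, *gus*); -gu when the stem ends in a voiced consonant (*ojid*, *lorfib*); -lof when the stem ends in a vowel (*sehale*, *lenudo*).
*ridewkad* — final sound /d/ (a voiced consonant) → -gu → *ridewkadgu*.
The final sound of *ohure* is /e/, which is a vowel, so the suffix is -lof, giving *ohurelof*.

ridewkadgu, ohurelof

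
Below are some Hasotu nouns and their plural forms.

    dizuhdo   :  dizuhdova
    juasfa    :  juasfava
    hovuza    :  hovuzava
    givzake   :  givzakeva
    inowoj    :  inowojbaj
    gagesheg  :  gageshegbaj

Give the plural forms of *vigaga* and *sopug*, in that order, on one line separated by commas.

vigagava, sopugbaj

The suffix is conditioned by the final sound: -baj when the stem ends in a consonant (*inowoj*, *gagesheg*); -va when the stem ends in a vowel (*dizuhdo*, *juasfa*, *hovuza*, *givzake*).
The final sound of *vigaga* is /a/, which is a vowel, so the suffix is -va, giving *vigagava*.
*sopug*: final sound = /g/, a consonant → -baj → *sopugbaj*.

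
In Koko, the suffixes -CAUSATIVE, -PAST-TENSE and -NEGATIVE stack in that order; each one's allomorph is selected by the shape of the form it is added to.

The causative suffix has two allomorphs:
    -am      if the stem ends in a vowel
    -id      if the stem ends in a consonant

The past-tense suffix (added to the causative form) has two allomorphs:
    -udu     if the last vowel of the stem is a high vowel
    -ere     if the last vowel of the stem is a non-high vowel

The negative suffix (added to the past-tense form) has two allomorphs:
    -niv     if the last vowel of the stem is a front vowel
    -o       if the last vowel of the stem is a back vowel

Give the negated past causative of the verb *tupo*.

The final sound of *tupo* is /o/, which is a vowel, so the causative suffix is -am, giving *tupoam*.
The causative form *tupoam* — last vowel /a/ (a non-high vowel) → -ere → *tupoamere*.
Since the last vowel of the past-tense form *tupoamere* is /e/ (a front vowel), it takes -niv, giving *tupoamereniv*.

tupoamereniv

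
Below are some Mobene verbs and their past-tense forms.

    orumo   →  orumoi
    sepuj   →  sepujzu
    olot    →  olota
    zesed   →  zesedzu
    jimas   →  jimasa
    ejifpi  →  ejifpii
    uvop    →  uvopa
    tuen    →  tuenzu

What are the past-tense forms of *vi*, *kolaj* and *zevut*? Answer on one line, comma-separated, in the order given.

vii, kolajzu, zevuta

The suffix is conditioned by the final sound: -a when the stem ends in a voiceless consonant (*olot*, *jimas*, *uvop*); -zu when the stem ends in a voiced consonant (*sepuj*, *zesed*, *tuen*); -i when the stem ends in a vowel (*orumo*, *ejifpi*).
*vi*: final sound = /i/, a vowel → -i → *vii*.
Since the final sound of *kolaj* is /j/ (a voiced consonant), it takes -zu, giving *kolajzu*.
The final sound of *zevut* is /t/, which is a voiceless consonant, so the suffix is -a, giving *zevuta*.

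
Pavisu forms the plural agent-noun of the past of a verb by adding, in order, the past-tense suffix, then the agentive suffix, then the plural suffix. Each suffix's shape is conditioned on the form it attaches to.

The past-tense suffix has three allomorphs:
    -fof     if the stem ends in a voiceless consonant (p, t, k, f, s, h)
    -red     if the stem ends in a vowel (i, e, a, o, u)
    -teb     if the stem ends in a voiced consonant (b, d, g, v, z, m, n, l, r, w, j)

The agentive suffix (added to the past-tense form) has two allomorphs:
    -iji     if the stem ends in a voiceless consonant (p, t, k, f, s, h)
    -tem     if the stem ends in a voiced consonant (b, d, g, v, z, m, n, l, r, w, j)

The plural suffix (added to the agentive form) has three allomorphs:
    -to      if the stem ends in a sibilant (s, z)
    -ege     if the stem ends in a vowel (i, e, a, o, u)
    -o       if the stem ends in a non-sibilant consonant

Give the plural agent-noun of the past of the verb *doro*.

*doro*: final sound = /o/, a vowel → -red → *dorored*.
The final consonant of the past-tense form *dorored* is /d/, which is voiced, so the agentive suffix is -tem, giving *dororedtem*.
The agentive form *dororedtem*: final sound = /m/, a non-sibilant consonant → -o → *dororedtemo*.

dororedtemo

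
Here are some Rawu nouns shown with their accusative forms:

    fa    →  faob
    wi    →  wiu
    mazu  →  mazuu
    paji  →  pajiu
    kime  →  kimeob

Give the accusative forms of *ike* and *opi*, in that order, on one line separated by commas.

ikeob, opiu

The alternation tracks the last vowel of the stem — -u when the last vowel of the stem is a high vowel (*wi*, *mazu*, *paji*); -ob when the last vowel of the stem is a non-high vowel (*fa*, *kime*).
*ike*: last vowel = /e/, a non-high vowel → -ob → *ikeob*.
Since the last vowel of *opi* is /i/ (a high vowel), it takes -u, giving *opiu*.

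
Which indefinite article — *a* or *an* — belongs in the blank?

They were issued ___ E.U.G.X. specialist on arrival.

an

The indefinite article is chosen by the initial *sound* of the following word, not its spelling.
The initialism *E.U.G.X.* is read letter by letter; the first letter, E, is pronounced /iː/, which begins with a vowel sound.
So the article is *an*: They were issued an E.U.G.X. specialist on arrival.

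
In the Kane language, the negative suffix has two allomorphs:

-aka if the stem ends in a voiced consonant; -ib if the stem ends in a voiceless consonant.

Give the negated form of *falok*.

falokib

*falok*: final consonant = /k/, voiceless → -ib → *falokib*.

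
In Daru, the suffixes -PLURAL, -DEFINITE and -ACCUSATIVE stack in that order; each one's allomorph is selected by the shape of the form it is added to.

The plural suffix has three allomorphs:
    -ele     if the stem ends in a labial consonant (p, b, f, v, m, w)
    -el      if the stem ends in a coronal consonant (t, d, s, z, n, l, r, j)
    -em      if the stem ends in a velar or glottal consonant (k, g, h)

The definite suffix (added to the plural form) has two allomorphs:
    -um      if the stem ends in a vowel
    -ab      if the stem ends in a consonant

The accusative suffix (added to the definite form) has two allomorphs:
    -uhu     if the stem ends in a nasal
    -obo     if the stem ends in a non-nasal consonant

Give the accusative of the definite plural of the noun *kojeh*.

kojehemabobo

Since the final consonant of *kojeh* is /h/ (velar/glottal), it takes -em, giving *kojehem*.
The plural form *kojehem* — final sound /m/ (a consonant) → -ab → *kojehemab*.
The definite form *kojehemab* — final consonant /b/ (non-nasal) → -obo → *kojehemabobo*.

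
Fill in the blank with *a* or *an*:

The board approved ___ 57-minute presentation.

The indefinite article is chosen by the initial *sound* of the following word, not its spelling.
The number *57* is spoken "fifty-…", beginning with /ˈfɪfti/ — a consonant sound.
So the article is *a*: The board approved a 57-minute presentation.

a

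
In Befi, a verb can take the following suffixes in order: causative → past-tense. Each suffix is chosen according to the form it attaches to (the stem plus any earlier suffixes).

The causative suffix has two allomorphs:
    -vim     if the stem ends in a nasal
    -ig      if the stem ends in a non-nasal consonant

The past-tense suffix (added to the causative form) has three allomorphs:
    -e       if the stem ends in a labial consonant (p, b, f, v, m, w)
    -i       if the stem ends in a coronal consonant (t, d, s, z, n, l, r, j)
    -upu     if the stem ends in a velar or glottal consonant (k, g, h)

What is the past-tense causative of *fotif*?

Since the final consonant of *fotif* is /f/ (non-nasal), it takes -ig, giving *fotifig*.
The causative form *fotifig*: final consonant = /g/, velar/glottal → -upu → *fotifigupu*.

fotifigupu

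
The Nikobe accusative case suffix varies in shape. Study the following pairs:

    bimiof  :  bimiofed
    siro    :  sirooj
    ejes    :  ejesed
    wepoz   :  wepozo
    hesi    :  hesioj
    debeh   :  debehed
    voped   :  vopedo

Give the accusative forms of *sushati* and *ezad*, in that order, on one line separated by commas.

The pattern is voicing of the final sound: -ed when the stem ends in a voiceless consonant (*bimiof*, *ejes*, *debeh*); -o when the stem ends in a voiced consonant (*wepoz*, *voped*); -oj when the stem ends in a vowel (*siro*, *hesi*).
*sushati* — final sound /i/ (a vowel) → -oj → *sushatioj*.
*ezad*: final sound = /d/, a voiced consonant → -o → *ezado*.

sushatioj, ezado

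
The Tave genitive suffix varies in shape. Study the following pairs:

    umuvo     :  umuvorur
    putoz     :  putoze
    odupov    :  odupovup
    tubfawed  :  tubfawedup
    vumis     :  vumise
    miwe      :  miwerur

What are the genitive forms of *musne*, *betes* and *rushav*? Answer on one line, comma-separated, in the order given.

The alternation tracks the final sound of the stem — -e when the stem ends in a sibilant (*putoz*, *vumis*); -up when the stem ends in a non-sibilant consonant (*odupov*, *tubfawed*); -rur when the stem ends in a vowel (*umuvo*, *miwe*).
*musne* — final sound /e/ (a vowel) → -rur → *musnerur*.
Since the final sound of *betes* is /s/ (a sibilant), it takes -e, giving *betese*.
The final sound of *rushav* is /v/, which is a non-sibilant consonant, so the suffix is -up, giving *rushavup*.

musnerur, betese, rushavup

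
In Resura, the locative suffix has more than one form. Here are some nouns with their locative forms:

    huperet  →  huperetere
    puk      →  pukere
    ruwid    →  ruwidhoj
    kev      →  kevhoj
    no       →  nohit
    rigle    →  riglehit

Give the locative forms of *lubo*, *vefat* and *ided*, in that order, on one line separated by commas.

The suffix is conditioned by the final sound: -ere when the stem ends in a voiceless consonant (*huperet*, *puk*); -hoj when the stem ends in a voiced consonant (*ruwid*, *kev*); -hit when the stem ends in a vowel (*no*, *rigle*).
The final sound of *lubo* is /o/, which is a vowel, so the suffix is -hit, giving *lubohit*.
Since the final sound of *vefat* is /t/ (a voiceless consonant), it takes -ere, giving *vefatere*.
*ided*: final sound = /d/, a voiced consonant → -hoj → *idedhoj*.

lubohit, vefatere, idedhoj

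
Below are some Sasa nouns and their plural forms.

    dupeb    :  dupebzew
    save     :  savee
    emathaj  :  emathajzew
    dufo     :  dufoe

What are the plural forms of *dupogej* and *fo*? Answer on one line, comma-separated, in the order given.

The suffix is conditioned by the final sound: -zew when the stem ends in a consonant (*dupeb*, *emathaj*); -e when the stem ends in a vowel (*save*, *dufo*).
Since the final sound of *dupogej* is /j/ (a consonant), it takes -zew, giving *dupogejzew*.
The final sound of *fo* is /o/, which is a vowel, so the suffix is -e, giving *foe*.

dupogejzew, foe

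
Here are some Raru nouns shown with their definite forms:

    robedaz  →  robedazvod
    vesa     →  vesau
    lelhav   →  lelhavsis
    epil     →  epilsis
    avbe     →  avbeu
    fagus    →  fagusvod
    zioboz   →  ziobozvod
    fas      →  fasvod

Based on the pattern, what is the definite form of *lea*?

The alternation tracks the final sound of the stem — -vod when the stem ends in a sibilant (*robedaz*, *fagus*, *zioboz*, *fas*); -sis when the stem ends in a non-sibilant consonant (*lelhav*, *epil*); -u when the stem ends in a vowel (*vesa*, *avbe*).
*lea* — final sound /a/ (a vowel) → -u → *leau*.

leau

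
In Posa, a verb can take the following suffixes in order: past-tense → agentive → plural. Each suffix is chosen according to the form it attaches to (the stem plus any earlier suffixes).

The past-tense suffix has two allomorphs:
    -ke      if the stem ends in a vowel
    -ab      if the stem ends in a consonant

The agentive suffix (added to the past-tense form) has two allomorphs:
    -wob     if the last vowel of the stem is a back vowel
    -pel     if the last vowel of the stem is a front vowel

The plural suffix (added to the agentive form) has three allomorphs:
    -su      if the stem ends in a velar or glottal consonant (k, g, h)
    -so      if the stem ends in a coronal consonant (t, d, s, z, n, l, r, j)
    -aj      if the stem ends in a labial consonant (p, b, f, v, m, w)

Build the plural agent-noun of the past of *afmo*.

afmokepelso

The final sound of *afmo* is /o/, which is a vowel, so the past-tense suffix is -ke, giving *afmoke*.
The past-tense form *afmoke* — last vowel /e/ (a front vowel) → -pel → *afmokepel*.
The agentive form *afmokepel* — final consonant /l/ (coronal) → -so → *afmokepelso*.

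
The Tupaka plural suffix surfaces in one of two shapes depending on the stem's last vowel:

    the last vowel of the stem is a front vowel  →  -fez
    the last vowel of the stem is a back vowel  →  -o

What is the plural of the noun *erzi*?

erzifez

The last vowel of *erzi* is /i/, which is a front vowel, so the suffix is -fez, giving *erzifez*.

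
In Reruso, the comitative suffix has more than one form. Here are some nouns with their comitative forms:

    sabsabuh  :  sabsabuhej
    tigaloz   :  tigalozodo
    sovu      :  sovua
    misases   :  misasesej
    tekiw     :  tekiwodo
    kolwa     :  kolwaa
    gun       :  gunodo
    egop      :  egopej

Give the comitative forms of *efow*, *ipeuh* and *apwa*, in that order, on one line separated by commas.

efowodo, ipeuhej, apwaa

The pattern is voicing of the final sound: -ej when the stem ends in a voiceless consonant (*sabsabuh*, *misases*, *egop*); -odo when the stem ends in a voiced consonant (*tigaloz*, *tekiw*, *gun*); -a when the stem ends in a vowel (*sovu*, *kolwa*).
*efow*: final sound = /w/, a voiced consonant → -odo → *efowodo*.
*ipeuh* — final sound /h/ (a voiceless consonant) → -ej → *ipeuhej*.
*apwa* — final sound /a/ (a vowel) → -a → *apwaa*.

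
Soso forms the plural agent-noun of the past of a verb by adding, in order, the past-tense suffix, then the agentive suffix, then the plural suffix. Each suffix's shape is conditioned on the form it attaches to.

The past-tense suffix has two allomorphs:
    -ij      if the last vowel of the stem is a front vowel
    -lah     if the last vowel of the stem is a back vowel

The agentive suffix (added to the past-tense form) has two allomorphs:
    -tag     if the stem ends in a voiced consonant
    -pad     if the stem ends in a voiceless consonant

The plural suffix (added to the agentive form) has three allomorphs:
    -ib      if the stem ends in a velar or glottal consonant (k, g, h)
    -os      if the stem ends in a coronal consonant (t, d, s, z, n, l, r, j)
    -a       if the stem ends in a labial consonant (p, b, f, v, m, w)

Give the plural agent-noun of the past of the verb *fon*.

fonlahpados

Since the last vowel of *fon* is /o/ (a back vowel), it takes -lah, giving *fonlah*.
Since the final consonant of the past-tense form *fonlah* is /h/ (voiceless), it takes -pad, giving *fonlahpad*.
The agentive form *fonlahpad* — final consonant /d/ (coronal) → -os → *fonlahpados*.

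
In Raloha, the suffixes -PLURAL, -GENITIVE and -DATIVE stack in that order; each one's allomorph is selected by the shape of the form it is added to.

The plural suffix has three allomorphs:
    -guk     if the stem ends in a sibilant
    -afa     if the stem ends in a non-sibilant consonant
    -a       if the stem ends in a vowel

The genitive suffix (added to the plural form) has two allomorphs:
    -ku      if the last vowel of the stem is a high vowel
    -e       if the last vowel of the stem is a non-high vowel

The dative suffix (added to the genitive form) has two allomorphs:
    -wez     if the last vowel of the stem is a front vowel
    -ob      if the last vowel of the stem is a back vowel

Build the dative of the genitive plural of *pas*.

pasgukkuob

The final sound of *pas* is /s/, which is a sibilant, so the plural suffix is -guk, giving *pasguk*.
The plural form *pasguk* — last vowel /u/ (a high vowel) → -ku → *pasgukku*.
The genitive form *pasgukku*: last vowel = /u/, a back vowel → -ob → *pasgukkuob*.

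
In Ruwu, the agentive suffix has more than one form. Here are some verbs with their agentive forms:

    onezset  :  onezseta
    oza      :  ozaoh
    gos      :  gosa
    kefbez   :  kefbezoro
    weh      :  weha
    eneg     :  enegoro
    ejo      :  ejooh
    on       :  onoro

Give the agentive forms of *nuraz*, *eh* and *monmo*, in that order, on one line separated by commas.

nurazoro, eha, monmooh

The pattern is voicing of the final sound: -a when the stem ends in a voiceless consonant (*onezset*, *gos*, *weh*); -oro when the stem ends in a voiced consonant (*kefbez*, *eneg*, *on*); -oh when the stem ends in a vowel (*oza*, *ejo*).
*nuraz*: final sound = /z/, a voiced consonant → -oro → *nurazoro*.
*eh*: final sound = /h/, a voiceless consonant → -a → *eha*.
The final sound of *monmo* is /o/, which is a vowel, so the suffix is -oh, giving *monmooh*.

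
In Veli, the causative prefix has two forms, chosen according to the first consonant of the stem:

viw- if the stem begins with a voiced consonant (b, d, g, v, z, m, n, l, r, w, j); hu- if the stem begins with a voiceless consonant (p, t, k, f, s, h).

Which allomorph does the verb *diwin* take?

viw-

Since the first consonant of *diwin* is /d/ (voiced), it takes viw-.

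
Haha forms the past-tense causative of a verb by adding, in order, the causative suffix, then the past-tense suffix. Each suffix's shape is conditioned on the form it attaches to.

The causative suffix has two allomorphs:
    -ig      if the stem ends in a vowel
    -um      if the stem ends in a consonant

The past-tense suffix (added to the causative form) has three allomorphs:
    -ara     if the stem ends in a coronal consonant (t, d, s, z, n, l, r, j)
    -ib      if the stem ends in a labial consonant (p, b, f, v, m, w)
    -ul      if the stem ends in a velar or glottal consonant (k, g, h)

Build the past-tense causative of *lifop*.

Since the final sound of *lifop* is /p/ (a consonant), it takes -um, giving *lifopum*.
The causative form *lifopum*: final consonant = /m/, labial → -ib → *lifopumib*.

lifopumib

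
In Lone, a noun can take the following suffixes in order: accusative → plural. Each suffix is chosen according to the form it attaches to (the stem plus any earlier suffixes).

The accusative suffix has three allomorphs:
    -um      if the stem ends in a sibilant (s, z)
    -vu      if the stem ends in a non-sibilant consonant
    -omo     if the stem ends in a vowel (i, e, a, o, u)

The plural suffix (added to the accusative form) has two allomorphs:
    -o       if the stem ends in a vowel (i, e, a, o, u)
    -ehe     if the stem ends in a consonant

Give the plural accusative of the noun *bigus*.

*bigus*: final sound = /s/, a sibilant → -um → *bigusum*.
The accusative form *bigusum* — final sound /m/ (a consonant) → -ehe → *bigusumehe*.

bigusumehe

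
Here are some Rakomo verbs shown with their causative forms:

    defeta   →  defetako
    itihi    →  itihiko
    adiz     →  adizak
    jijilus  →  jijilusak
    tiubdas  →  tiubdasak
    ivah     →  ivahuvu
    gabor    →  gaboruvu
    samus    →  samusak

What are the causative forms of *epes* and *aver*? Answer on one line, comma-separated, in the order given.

Looking at the final sound of each stem: -ak when the stem ends in a sibilant (*adiz*, *jijilus*, *tiubdas*, *samus*); -uvu when the stem ends in a non-sibilant consonant (*ivah*, *gabor*); -ko when the stem ends in a vowel (*defeta*, *itihi*).
Since the final sound of *epes* is /s/ (a sibilant), it takes -ak, giving *epesak*.
*aver*: final sound = /r/, a non-sibilant consonant → -uvu → *averuvu*.

epesak, averuvu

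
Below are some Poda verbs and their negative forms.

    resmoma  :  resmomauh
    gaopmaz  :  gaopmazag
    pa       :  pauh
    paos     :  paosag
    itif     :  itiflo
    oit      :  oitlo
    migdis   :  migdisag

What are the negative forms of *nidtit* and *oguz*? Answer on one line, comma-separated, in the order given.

Looking at the final sound of each stem: -ag when the stem ends in a sibilant (*gaopmaz*, *paos*, *migdis*); -lo when the stem ends in a non-sibilant consonant (*itif*, *oit*); -uh when the stem ends in a vowel (*resmoma*, *pa*).
Since the final sound of *nidtit* is /t/ (a non-sibilant consonant), it takes -lo, giving *nidtitlo*.
The final sound of *oguz* is /z/, which is a sibilant, so the suffix is -ag, giving *oguzag*.

nidtitlo, oguzag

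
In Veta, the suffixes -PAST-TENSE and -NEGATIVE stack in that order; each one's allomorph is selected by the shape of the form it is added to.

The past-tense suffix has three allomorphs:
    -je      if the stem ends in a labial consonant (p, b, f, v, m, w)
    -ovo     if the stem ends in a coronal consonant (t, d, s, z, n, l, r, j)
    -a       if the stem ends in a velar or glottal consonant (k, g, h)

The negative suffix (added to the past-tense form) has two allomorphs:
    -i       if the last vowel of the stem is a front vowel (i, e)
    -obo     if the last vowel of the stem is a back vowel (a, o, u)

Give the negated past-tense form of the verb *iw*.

iwjei

The final consonant of *iw* is /w/, which is labial, so the past-tense suffix is -je, giving *iwje*.
The past-tense form *iwje*: last vowel = /e/, a front vowel → -i → *iwjei*.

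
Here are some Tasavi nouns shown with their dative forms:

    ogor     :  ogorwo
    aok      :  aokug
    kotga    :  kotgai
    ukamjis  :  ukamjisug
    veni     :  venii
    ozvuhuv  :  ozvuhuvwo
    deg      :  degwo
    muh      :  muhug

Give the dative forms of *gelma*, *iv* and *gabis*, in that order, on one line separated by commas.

The alternation tracks the final sound of the stem — -ug when the stem ends in a voiceless consonant (*aok*, *ukamjis*, *muh*); -wo when the stem ends in a voiced consonant (*ogor*, *ozvuhuv*, *deg*); -i when the stem ends in a vowel (*kotga*, *veni*).
The final sound of *gelma* is /a/, which is a vowel, so the suffix is -i, giving *gelmai*.
The final sound of *iv* is /v/, which is a voiced consonant, so the suffix is -wo, giving *ivwo*.
The final sound of *gabis* is /s/, which is a voiceless consonant, so the suffix is -ug, giving *gabisug*.

gelmai, ivwo, gabisug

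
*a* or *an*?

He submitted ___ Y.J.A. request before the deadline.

The indefinite article is chosen by the initial *sound* of the following word, not its spelling.
The initialism *Y.J.A.* is read letter by letter; the first letter, Y, is pronounced /waɪ/, which begins with a consonant sound.
So the article is *a*: He submitted a Y.J.A. request before the deadline.

a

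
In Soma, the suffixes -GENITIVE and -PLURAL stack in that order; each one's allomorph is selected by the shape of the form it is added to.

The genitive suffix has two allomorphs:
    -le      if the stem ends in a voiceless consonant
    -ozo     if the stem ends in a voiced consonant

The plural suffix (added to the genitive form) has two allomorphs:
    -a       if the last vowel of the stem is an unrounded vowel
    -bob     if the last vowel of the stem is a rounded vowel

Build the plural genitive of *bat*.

The final consonant of *bat* is /t/, which is voiceless, so the genitive suffix is -le, giving *batle*.
The genitive form *batle* — last vowel /e/ (an unrounded vowel) → -a → *batlea*.

batlea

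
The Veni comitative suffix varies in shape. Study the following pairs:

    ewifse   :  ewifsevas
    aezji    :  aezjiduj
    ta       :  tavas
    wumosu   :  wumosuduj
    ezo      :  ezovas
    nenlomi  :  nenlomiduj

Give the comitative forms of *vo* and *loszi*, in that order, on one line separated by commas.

The suffix is conditioned by the last vowel: -duj when the last vowel of the stem is a high vowel (*aezji*, *wumosu*, *nenlomi*); -vas when the last vowel of the stem is a non-high vowel (*ewifse*, *ta*, *ezo*).
The last vowel of *vo* is /o/, which is a non-high vowel, so the suffix is -vas, giving *vovas*.
*loszi* — last vowel /i/ (a high vowel) → -duj → *losziduj*.

vovas, losziduj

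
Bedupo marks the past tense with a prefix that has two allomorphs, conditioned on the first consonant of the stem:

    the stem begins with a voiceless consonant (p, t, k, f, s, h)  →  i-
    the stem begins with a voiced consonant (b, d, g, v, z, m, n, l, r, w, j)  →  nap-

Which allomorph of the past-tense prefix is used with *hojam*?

i-

The first consonant of *hojam* is /h/, which is voiceless, so the prefix is i-.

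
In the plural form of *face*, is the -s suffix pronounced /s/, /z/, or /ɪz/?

The stem *face* ends in a sibilant (/s, z, ʃ, ʒ, tʃ, dʒ/).
The plural suffix surfaces as /ɪz/ after sibilants, /s/ after other voiceless consonants, and /z/ after other voiced sounds.
So the plural -s on *face* is pronounced /ɪz/.

/ɪz/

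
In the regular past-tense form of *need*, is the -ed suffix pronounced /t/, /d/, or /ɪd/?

The stem *need* ends in /t/ or /d/.
The -ed suffix is realized as /ɪd/ after /t, d/; as /t/ after other voiceless consonants; and as /d/ after other voiced sounds.
So -ed on *need* is pronounced /ɪd/.

/ɪd/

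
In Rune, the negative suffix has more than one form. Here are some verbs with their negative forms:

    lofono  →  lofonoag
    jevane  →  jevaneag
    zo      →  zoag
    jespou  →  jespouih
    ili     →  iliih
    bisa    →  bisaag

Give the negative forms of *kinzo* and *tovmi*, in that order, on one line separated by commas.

The alternation tracks the last vowel of the stem — -ih when the last vowel of the stem is a high vowel (*jespou*, *ili*); -ag when the last vowel of the stem is a non-high vowel (*lofono*, *jevane*, *zo*, *bisa*).
The last vowel of *kinzo* is /o/, which is a non-high vowel, so the suffix is -ag, giving *kinzoag*.
*tovmi* — last vowel /i/ (a high vowel) → -ih → *tovmiih*.

kinzoag, tovmiih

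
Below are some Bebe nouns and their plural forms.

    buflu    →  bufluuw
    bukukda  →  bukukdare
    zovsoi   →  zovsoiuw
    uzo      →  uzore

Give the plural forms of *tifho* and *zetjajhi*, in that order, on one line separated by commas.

The suffix is conditioned by the last vowel: -uw when the last vowel of the stem is a high vowel (*buflu*, *zovsoi*); -re when the last vowel of the stem is a non-high vowel (*bukukda*, *uzo*).
Since the last vowel of *tifho* is /o/ (a non-high vowel), it takes -re, giving *tifhore*.
Since the last vowel of *zetjajhi* is /i/ (a high vowel), it takes -uw, giving *zetjajhiuw*.

tifhore, zetjajhiuw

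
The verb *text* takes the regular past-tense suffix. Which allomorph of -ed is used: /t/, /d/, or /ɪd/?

/ɪd/

The stem *text* ends in /t/ or /d/.
The -ed suffix is realized as /ɪd/ after /t, d/; as /t/ after other voiceless consonants; and as /d/ after other voiced sounds.
So -ed on *text* is pronounced /ɪd/.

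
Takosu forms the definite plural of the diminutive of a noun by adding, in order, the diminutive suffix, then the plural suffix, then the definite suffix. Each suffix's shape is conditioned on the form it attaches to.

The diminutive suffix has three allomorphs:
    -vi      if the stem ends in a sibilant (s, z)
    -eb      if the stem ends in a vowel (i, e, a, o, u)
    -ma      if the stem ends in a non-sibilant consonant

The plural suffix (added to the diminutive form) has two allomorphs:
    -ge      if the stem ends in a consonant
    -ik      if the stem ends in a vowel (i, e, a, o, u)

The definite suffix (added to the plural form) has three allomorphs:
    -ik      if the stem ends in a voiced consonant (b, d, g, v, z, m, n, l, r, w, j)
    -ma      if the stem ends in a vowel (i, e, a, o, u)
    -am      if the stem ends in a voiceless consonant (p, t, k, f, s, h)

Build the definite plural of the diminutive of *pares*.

paresviikam

*pares* — final sound /s/ (a sibilant) → -vi → *paresvi*.
Since the final sound of the diminutive form *paresvi* is /i/ (a vowel), it takes -ik, giving *paresviik*.
Since the final sound of the plural form *paresviik* is /k/ (a voiceless consonant), it takes -am, giving *paresviikam*.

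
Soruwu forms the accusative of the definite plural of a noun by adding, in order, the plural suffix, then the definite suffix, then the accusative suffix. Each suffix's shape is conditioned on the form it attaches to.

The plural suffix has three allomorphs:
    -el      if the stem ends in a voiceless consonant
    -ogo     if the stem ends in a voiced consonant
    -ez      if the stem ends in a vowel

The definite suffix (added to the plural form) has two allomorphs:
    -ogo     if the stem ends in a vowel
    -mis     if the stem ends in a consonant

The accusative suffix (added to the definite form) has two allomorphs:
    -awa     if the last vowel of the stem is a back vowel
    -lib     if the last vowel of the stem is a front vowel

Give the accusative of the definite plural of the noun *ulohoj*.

*ulohoj*: final sound = /j/, a voiced consonant → -ogo → *ulohojogo*.
The plural form *ulohojogo*: final sound = /o/, a vowel → -ogo → *ulohojogoogo*.
Since the last vowel of the definite form *ulohojogoogo* is /o/ (a back vowel), it takes -awa, giving *ulohojogoogoawa*.

ulohojogoogoawa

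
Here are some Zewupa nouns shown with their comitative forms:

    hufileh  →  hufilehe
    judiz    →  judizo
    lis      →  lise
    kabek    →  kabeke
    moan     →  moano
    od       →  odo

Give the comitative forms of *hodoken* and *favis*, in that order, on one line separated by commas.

The alternation tracks the final consonant of the stem — -e when the stem ends in a voiceless consonant (*hufileh*, *lis*, *kabek*); -o when the stem ends in a voiced consonant (*judiz*, *moan*, *od*).
*hodoken*: final consonant = /n/, voiced → -o → *hodokeno*.
*favis*: final consonant = /s/, voiceless → -e → *favise*.

hodokeno, favise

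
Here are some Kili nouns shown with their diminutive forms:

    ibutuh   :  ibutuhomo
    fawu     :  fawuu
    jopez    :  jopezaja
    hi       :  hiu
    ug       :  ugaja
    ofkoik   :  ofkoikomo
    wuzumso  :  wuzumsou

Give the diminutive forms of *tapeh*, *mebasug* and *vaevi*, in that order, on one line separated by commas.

tapehomo, mebasugaja, vaeviu

The pattern is voicing of the final sound: -omo when the stem ends in a voiceless consonant (*ibutuh*, *ofkoik*); -aja when the stem ends in a voiced consonant (*jopez*, *ug*); -u when the stem ends in a vowel (*fawu*, *hi*, *wuzumso*).
*tapeh*: final sound = /h/, a voiceless consonant → -omo → *tapehomo*.
Since the final sound of *mebasug* is /g/ (a voiced consonant), it takes -aja, giving *mebasugaja*.
*vaevi* — final sound /i/ (a vowel) → -u → *vaeviu*.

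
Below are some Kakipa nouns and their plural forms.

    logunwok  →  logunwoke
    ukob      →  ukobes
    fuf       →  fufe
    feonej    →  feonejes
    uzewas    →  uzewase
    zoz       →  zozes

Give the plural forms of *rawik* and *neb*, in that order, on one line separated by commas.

rawike, nebes

The pattern is voicing of the final consonant: -e when the stem ends in a voiceless consonant (*logunwok*, *fuf*, *uzewas*); -es when the stem ends in a voiced consonant (*ukob*, *feonej*, *zoz*).
Since the final consonant of *rawik* is /k/ (voiceless), it takes -e, giving *rawike*.
*neb* — final consonant /b/ (voiced) → -es → *nebes*.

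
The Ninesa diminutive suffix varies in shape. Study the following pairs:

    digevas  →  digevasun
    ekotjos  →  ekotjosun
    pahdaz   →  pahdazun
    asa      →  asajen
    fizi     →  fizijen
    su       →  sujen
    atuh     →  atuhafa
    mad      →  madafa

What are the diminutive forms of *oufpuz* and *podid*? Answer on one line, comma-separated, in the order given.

The pattern is sibilance of the final sound: -un when the stem ends in a sibilant (*digevas*, *ekotjos*, *pahdaz*); -afa when the stem ends in a non-sibilant consonant (*atuh*, *mad*); -jen when the stem ends in a vowel (*asa*, *fizi*, *su*).
*oufpuz* — final sound /z/ (a sibilant) → -un → *oufpuzun*.
*podid* — final sound /d/ (a non-sibilant consonant) → -afa → *podidafa*.

oufpuzun, podidafa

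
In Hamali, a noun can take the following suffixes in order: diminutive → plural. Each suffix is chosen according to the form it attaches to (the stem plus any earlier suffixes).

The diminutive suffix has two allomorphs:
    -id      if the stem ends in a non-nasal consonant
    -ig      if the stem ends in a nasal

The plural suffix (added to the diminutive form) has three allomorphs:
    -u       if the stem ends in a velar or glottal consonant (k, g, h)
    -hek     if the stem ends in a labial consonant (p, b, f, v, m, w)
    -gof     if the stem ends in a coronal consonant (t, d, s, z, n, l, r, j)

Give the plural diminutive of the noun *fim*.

Since the final consonant of *fim* is /m/ (a nasal), it takes -ig, giving *fimig*.
The diminutive form *fimig*: final consonant = /g/, velar/glottal → -u → *fimigu*.

fimigu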